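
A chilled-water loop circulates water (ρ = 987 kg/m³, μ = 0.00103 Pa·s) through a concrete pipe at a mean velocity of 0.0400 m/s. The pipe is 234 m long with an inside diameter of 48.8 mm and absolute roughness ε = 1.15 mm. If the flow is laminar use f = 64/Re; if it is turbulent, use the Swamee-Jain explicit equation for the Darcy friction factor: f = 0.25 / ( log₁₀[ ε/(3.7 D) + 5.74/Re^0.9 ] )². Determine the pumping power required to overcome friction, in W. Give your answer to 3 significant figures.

P ≈ 0.00969 W

Reynolds number Re = ρVD/μ = 987 · 0.04 · 0.0488 / 0.00103 = 1871.
Re < 2300 → laminar flow, so f = 64/Re = 64/1871 = 0.03422 (the turbulent correlation is not needed).
Darcy-Weisbach: ΔP = f(L/D)(ρV²/2) = 0.03422·(234/0.0488)·(987·0.04²/2) = 0.03422·4795·0.7896 = 129.5 Pa.
Q = V·A = 0.04·0.00187 = 7.482e-05 m³/s.
Pumping power P = QΔP = 7.482e-05·129.5 = 0.009692 W = 0.00969 W.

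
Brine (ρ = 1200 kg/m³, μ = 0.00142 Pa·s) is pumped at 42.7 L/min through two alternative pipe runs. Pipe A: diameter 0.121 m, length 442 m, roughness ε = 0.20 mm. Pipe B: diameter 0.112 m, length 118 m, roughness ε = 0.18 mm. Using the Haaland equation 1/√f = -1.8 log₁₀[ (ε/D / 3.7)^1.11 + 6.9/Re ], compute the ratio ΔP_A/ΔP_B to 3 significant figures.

ΔP_A/ΔP_B ≈ 2.60

Pipe A: V = Q/A = 0.0007117/0.0115 = 0.06189 m/s; Re = 6328; ε/D = 0.00165; Haaland → f = 0.0369; ΔP_A = f(L/D)(ρV²/2) = 309.7 Pa.
Pipe B: V = Q/A = 0.0007117/0.009852 = 0.07224 m/s; Re = 6837; ε/D = 0.00161; Haaland → f = 0.03613; ΔP_B = f(L/D)(ρV²/2) = 119.2 Pa.
ΔP_A/ΔP_B = 309.7/119.2 = 2.60.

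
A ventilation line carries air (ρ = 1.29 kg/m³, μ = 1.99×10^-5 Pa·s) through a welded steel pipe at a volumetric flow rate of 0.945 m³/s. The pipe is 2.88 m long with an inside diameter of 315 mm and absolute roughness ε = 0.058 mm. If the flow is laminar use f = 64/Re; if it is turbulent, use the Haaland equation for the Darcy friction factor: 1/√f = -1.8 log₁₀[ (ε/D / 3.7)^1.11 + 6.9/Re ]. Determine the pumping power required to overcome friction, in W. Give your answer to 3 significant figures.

P ≈ 13.4 W

Cross-sectional area A = πD²/4 = π(0.315)²/4 = 0.07793 m²; mean velocity V = Q/A = 0.945/0.07793 = 12.13 m/s.
Reynolds number Re = ρVD/μ = 1.29 · 12.13 · 0.315 / 1.99e-05 = 2.476e+05.
Re > 4000 → turbulent. Relative roughness ε/D = 5.8e-05/0.315 = 0.000184. Haaland: 1/√f = -1.8 log₁₀[(0.000184/3.7)^1.11 + 6.9/2.476e+05] = -1.8 log₁₀[1.67e-05 + 2.79e-05] = 7.831, so f = 0.01631.
Darcy-Weisbach: ΔP = f(L/D)(ρV²/2) = 0.01631·(2.88/0.315)·(1.29·12.13²/2) = 0.01631·9.143·94.84 = 14.14 Pa.
Pumping power P = QΔP = 0.945·14.14 = 13.36 W = 13.4 W.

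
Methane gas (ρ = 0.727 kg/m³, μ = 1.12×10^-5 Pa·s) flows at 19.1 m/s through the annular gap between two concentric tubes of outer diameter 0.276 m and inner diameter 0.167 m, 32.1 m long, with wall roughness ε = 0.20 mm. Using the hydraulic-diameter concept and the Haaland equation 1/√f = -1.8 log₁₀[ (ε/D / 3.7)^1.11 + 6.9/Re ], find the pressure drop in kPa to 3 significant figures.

Hydraulic diameter D_h = 4A/P = D_o - D_i = 0.276 - 0.167 = 0.109 m.
Re = ρVD_h/μ = 0.727·19.1·0.109/1.12e-05 = 1.351e+05.
ε/D_h = 0.0002/0.109 = 0.00183; Haaland gives 1/√f = -1.8 log₁₀[0.000215+5.11e-05] = 6.436, so f = 0.02414.
ΔP = f(L/D_h)(ρV²/2) = 0.02414·32.1/0.109·132.6 = 942.8 Pa.
ΔP = 0.943 kPa.

ΔP ≈ 0.943 kPa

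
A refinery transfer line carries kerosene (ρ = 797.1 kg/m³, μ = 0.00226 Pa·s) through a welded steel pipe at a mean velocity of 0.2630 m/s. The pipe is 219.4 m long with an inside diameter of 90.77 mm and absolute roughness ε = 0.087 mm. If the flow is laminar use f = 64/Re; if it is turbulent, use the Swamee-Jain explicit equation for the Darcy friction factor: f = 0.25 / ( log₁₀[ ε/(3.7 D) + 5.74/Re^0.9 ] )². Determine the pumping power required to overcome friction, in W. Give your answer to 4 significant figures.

P ≈ 3.855 W

Reynolds number Re = ρVD/μ = 797.1 · 0.263 · 0.09077 / 0.00226 = 8420.
Re > 4000 → turbulent. Relative roughness ε/D = 8.7e-05/0.09077 = 0.000958. Swamee-Jain: f = 0.25/(log₁₀[0.000958/3.7 + 5.74/8420^0.9])² = 0.25/(log₁₀[0.000259 + 0.00168])² = 0.25/(-2.712)² = 0.034.
Darcy-Weisbach: ΔP = f(L/D)(ρV²/2) = 0.034·(219.4/0.09077)·(797.1·0.263²/2) = 0.034·2417·27.57 = 2265 Pa.
Q = V·A = 0.263·0.006471 = 0.001702 m³/s.
Pumping power P = QΔP = 0.001702·2265 = 3.8555 W = 3.855 W.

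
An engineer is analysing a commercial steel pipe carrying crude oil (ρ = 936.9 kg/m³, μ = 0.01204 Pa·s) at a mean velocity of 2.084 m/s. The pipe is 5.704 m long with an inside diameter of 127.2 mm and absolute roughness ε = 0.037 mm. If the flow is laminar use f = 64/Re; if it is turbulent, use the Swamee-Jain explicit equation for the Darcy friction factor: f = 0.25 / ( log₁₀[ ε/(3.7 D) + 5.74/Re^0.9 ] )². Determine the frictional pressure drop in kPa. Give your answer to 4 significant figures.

ΔP ≈ 2.403 kPa

Reynolds number Re = ρVD/μ = 936.9 · 2.084 · 0.1272 / 0.012 = 2.063e+04.
Re > 4000 → turbulent. Relative roughness ε/D = 3.7e-05/0.1272 = 0.000291. Swamee-Jain: f = 0.25/(log₁₀[0.000291/3.7 + 5.74/2.063e+04^0.9])² = 0.25/(log₁₀[7.86e-05 + 0.000751])² = 0.25/(-3.081)² = 0.02634.
Darcy-Weisbach: ΔP = f(L/D)(ρV²/2) = 0.02634·(5.704/0.1272)·(936.9·2.084²/2) = 0.02634·44.84·2035 = 2403 Pa.
ΔP = 2403 Pa = 2.403 kPa.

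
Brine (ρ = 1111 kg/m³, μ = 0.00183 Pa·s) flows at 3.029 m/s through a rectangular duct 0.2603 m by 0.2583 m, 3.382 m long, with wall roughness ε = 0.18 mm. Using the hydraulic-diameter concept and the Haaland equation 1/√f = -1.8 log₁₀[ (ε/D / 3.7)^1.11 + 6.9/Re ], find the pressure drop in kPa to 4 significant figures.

ΔP ≈ 1.246 kPa

Hydraulic diameter D_h = 4A/P = 4·(0.2603·0.2583)/(2·(0.2603+0.2583)) = 0.2689/1.037 = 0.2593 m.
Re = ρVD_h/μ = 1111·3.029·0.2593/0.00183 = 4.768e+05.
ε/D_h = 0.00018/0.2593 = 0.000694; Haaland gives 1/√f = -1.8 log₁₀[7.3e-05+1.45e-05] = 7.305, so f = 0.01874.
ΔP = f(L/D_h)(ρV²/2) = 0.01874·3.382/0.2593·5097 = 1246 Pa.
ΔP = 1.246 kPa.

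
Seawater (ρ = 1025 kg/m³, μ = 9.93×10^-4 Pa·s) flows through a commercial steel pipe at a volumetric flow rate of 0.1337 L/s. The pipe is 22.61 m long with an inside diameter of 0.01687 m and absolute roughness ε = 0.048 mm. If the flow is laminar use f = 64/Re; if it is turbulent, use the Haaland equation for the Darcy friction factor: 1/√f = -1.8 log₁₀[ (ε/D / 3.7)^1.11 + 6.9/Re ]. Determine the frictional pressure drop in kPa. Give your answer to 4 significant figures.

ΔP ≈ 8.457 kPa

Q = 0.1337 L/s = 0.1337/1000 = 0.0001337 m³/s.
Cross-sectional area A = πD²/4 = π(0.01687)²/4 = 0.0002235 m²; mean velocity V = Q/A = 0.0001337/0.0002235 = 0.5982 m/s.
Reynolds number Re = ρVD/μ = 1025 · 0.5982 · 0.01687 / 0.000993 = 1.042e+04.
Re > 4000 → turbulent. Relative roughness ε/D = 4.8e-05/0.01687 = 0.00285. Haaland: 1/√f = -1.8 log₁₀[(0.00285/3.7)^1.11 + 6.9/1.042e+04] = -1.8 log₁₀[0.000349 + 0.000662] = 5.391, so f = 0.03441.
Darcy-Weisbach: ΔP = f(L/D)(ρV²/2) = 0.03441·(22.61/0.01687)·(1025·0.5982²/2) = 0.03441·1340·183.4 = 8457 Pa.
ΔP = 8457 Pa = 8.457 kPa.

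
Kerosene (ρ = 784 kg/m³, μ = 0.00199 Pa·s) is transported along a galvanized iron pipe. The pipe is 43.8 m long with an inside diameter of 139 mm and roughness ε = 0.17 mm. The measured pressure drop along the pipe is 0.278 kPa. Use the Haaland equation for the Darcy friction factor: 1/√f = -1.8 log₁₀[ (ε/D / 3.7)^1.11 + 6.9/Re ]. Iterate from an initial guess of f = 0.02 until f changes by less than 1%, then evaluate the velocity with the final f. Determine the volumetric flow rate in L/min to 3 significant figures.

Rearranging Darcy-Weisbach: V = √(2·ΔP·D/(f·L·ρ)). With ε/D = 0.00017/0.139 = 0.00122, iterate starting from f = 0.02:
  f = 0.02 → V = √(2·278·0.139/(0.02·43.8·784)) = 0.3355 m/s; Re = ρVD/μ = 1.837e+04; f → 0.02851
  f = 0.02851 → V = 0.281 m/s; Re = 1.539e+04; f → 0.02954
  f = 0.02954 → V = 0.276 m/s; Re = 1.512e+04; f → 0.02964
Converged (Δf/f < 1%). With the final f = 0.02964: V = √(2·278·0.139/(0.02964·43.8·784)) = 0.2755 m/s.
Q = V·A = 0.2755·(π/4·0.139²) = 0.004181 m³/s = 251 L/min.

Q ≈ 251 L/min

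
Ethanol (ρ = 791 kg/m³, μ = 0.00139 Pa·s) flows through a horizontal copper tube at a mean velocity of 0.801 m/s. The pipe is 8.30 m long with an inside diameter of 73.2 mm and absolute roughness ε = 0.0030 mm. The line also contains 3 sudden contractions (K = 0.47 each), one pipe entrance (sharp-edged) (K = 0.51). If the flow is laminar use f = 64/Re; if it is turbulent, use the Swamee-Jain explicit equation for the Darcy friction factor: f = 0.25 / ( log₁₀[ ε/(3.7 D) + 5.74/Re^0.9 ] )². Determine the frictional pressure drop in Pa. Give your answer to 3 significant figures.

ΔP ≈ 1150 Pa

Reynolds number Re = ρVD/μ = 791 · 0.801 · 0.0732 / 0.00139 = 3.337e+04.
Re > 4000 → turbulent. Relative roughness ε/D = 3e-06/0.0732 = 4.1e-05. Swamee-Jain: f = 0.25/(log₁₀[4.1e-05/3.7 + 5.74/3.337e+04^0.9])² = 0.25/(log₁₀[1.11e-05 + 0.000487])² = 0.25/(-3.302)² = 0.02292.
Total minor-loss coefficient ΣK = 3·0.47 + 1·0.51 = 1.92.
ΔP = [f·L/D + ΣK]·(ρV²/2) = [0.02292·8.3/0.0732 + 1.92]·(791·0.801²/2) = [2.599 + 1.92]·253.8 = 1147 Pa.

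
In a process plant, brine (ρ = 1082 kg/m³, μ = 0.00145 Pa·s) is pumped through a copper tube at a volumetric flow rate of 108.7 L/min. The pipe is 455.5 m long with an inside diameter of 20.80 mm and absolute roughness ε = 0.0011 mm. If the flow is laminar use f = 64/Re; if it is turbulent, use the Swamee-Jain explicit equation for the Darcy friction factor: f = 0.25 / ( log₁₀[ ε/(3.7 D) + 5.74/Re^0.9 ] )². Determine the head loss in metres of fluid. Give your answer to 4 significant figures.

h_f ≈ 598.9 m

Q = 108.7 L/min = 108.7/60000 = 0.001812 m³/s.
Cross-sectional area A = πD²/4 = π(0.0208)²/4 = 0.0003398 m²; mean velocity V = Q/A = 0.001812/0.0003398 = 5.332 m/s.
Reynolds number Re = ρVD/μ = 1082 · 5.332 · 0.0208 / 0.00145 = 8.275e+04.
Re > 4000 → turbulent. Relative roughness ε/D = 1.1e-06/0.0208 = 5.29e-05. Swamee-Jain: f = 0.25/(log₁₀[5.29e-05/3.7 + 5.74/8.275e+04^0.9])² = 0.25/(log₁₀[1.43e-05 + 0.000215])² = 0.25/(-3.639)² = 0.01888.
Darcy-Weisbach: ΔP = f(L/D)(ρV²/2) = 0.01888·(455.5/0.0208)·(1082·5.332²/2) = 0.01888·2.19e+04·1.538e+04 = 6.357e+06 Pa.
Head loss h_f = ΔP/(ρg) = 6.357e+06/(1082·9.81) = 598.9 m.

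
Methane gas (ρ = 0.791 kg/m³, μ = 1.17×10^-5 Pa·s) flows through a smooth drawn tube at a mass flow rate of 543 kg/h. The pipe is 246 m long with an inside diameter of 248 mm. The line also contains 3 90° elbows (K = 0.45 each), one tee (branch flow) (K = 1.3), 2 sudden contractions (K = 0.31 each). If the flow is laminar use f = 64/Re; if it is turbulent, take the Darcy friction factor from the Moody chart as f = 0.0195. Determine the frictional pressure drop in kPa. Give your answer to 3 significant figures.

ΔP ≈ 0.139 kPa

ṁ = 543 kg/h = 543/3600 = 0.1508 kg/s.
A = πD²/4 = π(0.248)²/4 = 0.04831 m²; mean velocity V = ṁ/(ρA) = 0.1508/(0.791 · 0.04831) = 3.948 m/s.
Reynolds number Re = ρVD/μ = 0.791 · 3.948 · 0.248 / 1.17e-05 = 6.619e+04.
Re > 4000 → turbulent; use the Moody-chart value f = 0.0195.
Total minor-loss coefficient ΣK = 3·0.45 + 1·1.3 + 2·0.31 = 3.27.
ΔP = [f·L/D + ΣK]·(ρV²/2) = [0.0195·246/0.248 + 3.27]·(0.791·3.948²/2) = [19.34 + 3.27]·6.163 = 139.4 Pa.
ΔP = 139.4 Pa = 0.139 kPa.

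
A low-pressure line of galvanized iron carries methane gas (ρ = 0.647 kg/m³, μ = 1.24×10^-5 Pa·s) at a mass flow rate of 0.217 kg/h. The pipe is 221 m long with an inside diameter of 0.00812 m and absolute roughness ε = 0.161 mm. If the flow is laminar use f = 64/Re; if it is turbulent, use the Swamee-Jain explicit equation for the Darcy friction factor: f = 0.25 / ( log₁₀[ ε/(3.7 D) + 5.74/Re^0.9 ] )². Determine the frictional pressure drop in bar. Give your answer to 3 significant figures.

ΔP ≈ 0.0239 bar

ṁ = 0.217 kg/h = 0.217/3600 = 6.028e-05 kg/s.
A = πD²/4 = π(0.00812)²/4 = 5.178e-05 m²; mean velocity V = ṁ/(ρA) = 6.028e-05/(0.647 · 5.178e-05) = 1.799 m/s.
Reynolds number Re = ρVD/μ = 0.647 · 1.799 · 0.00812 / 1.24e-05 = 762.2.
Re < 2300 → laminar flow, so f = 64/Re = 64/762.2 = 0.08396 (the turbulent correlation is not needed).
Darcy-Weisbach: ΔP = f(L/D)(ρV²/2) = 0.08396·(221/0.00812)·(0.647·1.799²/2) = 0.08396·2.722e+04·1.047 = 2393 Pa.
ΔP = 2393 Pa = 0.0239 bar.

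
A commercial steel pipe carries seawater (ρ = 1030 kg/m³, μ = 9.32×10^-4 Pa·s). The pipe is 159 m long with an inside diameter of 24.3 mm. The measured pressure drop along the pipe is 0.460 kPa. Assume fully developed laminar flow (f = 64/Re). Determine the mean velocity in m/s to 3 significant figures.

V ≈ 0.0573 m/s

For laminar flow, f = 64/Re with Re = ρVD/μ, so Darcy-Weisbach reduces to ΔP = 32μLV/D². Solving for V: V = ΔP·D²/(32μL) = 460·(0.0243)²/(32·0.000932·159) = 0.05728 m/s.
Check: Re = ρVD/μ = 1030·0.05728·0.0243/0.000932 = 1538 < 2300, so the laminar assumption holds.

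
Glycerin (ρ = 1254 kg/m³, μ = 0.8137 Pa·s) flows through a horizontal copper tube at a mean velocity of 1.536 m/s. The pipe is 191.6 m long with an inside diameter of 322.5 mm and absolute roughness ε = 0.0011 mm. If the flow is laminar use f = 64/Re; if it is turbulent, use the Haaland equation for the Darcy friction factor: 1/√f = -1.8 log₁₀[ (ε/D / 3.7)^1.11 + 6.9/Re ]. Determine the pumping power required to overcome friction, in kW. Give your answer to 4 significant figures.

P ≈ 9.244 kW

Reynolds number Re = ρVD/μ = 1254 · 1.536 · 0.3225 / 0.814 = 763.4.
Re < 2300 → laminar flow, so f = 64/Re = 64/763.4 = 0.08384 (the turbulent correlation is not needed).
Darcy-Weisbach: ΔP = f(L/D)(ρV²/2) = 0.08384·(191.6/0.3225)·(1254·1.536²/2) = 0.08384·594.1·1479 = 7.368e+04 Pa.
Q = V·A = 1.536·0.08169 = 0.1255 m³/s.
Pumping power P = QΔP = 0.1255·7.368e+04 = 9244.5 W = 9.244 kW.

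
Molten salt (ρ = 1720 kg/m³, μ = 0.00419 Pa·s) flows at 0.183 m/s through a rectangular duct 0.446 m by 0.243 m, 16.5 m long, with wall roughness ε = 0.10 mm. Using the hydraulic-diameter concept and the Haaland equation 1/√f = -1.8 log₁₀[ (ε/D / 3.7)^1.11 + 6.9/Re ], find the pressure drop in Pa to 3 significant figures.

ΔP ≈ 38.2 Pa

Hydraulic diameter D_h = 4A/P = 4·(0.446·0.243)/(2·(0.446+0.243)) = 0.4335/1.378 = 0.3146 m.
Re = ρVD_h/μ = 1720·0.183·0.3146/0.00419 = 2.363e+04.
ε/D_h = 0.0001/0.3146 = 0.000318; Haaland gives 1/√f = -1.8 log₁₀[3.07e-05+0.000292] = 6.284, so f = 0.02532.
ΔP = f(L/D_h)(ρV²/2) = 0.02532·16.5/0.3146·28.8 = 38.25 Pa.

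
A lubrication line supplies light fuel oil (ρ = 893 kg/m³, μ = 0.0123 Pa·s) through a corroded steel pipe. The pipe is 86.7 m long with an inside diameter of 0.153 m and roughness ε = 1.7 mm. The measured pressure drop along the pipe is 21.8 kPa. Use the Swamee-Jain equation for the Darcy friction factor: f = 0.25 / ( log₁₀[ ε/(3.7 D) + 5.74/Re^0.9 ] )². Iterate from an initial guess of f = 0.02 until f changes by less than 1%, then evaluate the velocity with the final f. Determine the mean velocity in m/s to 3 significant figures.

Rearranging Darcy-Weisbach: V = √(2·ΔP·D/(f·L·ρ)). With ε/D = 0.0017/0.153 = 0.0111, iterate starting from f = 0.02:
  f = 0.02 → V = √(2·2.18e+04·0.153/(0.02·86.7·893)) = 2.076 m/s; Re = ρVD/μ = 2.306e+04; f → 0.04221
  f = 0.04221 → V = 1.429 m/s; Re = 1.587e+04; f → 0.0433
  f = 0.0433 → V = 1.411 m/s; Re = 1.567e+04; f → 0.04334
Converged (Δf/f < 1%). With the final f = 0.04334: V = √(2·2.18e+04·0.153/(0.04334·86.7·893)) = 1.41 m/s.

V ≈ 1.41 m/s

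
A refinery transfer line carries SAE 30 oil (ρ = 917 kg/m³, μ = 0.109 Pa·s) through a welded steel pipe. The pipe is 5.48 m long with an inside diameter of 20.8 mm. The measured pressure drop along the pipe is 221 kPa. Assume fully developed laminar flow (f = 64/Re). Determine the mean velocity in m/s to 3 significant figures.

For laminar flow, f = 64/Re with Re = ρVD/μ, so Darcy-Weisbach reduces to ΔP = 32μLV/D². Solving for V: V = ΔP·D²/(32μL) = 2.21e+05·(0.0208)²/(32·0.109·5.48) = 5.002 m/s.
Check: Re = ρVD/μ = 917·5.002·0.0208/0.109 = 875.3 < 2300, so the laminar assumption holds.

V ≈ 5.00 m/s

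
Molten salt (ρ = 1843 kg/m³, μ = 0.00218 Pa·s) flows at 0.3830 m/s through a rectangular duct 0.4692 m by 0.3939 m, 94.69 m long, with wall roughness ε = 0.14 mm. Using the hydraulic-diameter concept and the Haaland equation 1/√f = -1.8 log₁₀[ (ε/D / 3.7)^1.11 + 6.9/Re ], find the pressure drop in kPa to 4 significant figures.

Hydraulic diameter D_h = 4A/P = 4·(0.4692·0.3939)/(2·(0.4692+0.3939)) = 0.7393/1.726 = 0.4283 m.
Re = ρVD_h/μ = 1843·0.383·0.4283/0.00218 = 1.387e+05.
ε/D_h = 0.00014/0.4283 = 0.000327; Haaland gives 1/√f = -1.8 log₁₀[3.16e-05+4.98e-05] = 7.361, so f = 0.01846.
ΔP = f(L/D_h)(ρV²/2) = 0.01846·94.69/0.4283·135.2 = 551.6 Pa.
ΔP = 0.5516 kPa.

ΔP ≈ 0.5516 kPa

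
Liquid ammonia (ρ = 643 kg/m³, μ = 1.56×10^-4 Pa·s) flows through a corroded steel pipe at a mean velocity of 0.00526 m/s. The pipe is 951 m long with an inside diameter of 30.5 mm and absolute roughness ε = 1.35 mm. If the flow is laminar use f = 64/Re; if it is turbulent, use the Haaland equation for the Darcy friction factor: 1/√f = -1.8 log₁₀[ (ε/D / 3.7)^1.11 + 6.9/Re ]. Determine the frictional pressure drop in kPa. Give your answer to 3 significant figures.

Reynolds number Re = ρVD/μ = 643 · 0.00526 · 0.0305 / 0.000156 = 661.3.
Re < 2300 → laminar flow, so f = 64/Re = 64/661.3 = 0.09678 (the turbulent correlation is not needed).
Darcy-Weisbach: ΔP = f(L/D)(ρV²/2) = 0.09678·(951/0.0305)·(643·0.00526²/2) = 0.09678·3.118e+04·0.008895 = 26.84 Pa.
ΔP = 26.84 Pa = 0.0268 kPa.

ΔP ≈ 0.0268 kPa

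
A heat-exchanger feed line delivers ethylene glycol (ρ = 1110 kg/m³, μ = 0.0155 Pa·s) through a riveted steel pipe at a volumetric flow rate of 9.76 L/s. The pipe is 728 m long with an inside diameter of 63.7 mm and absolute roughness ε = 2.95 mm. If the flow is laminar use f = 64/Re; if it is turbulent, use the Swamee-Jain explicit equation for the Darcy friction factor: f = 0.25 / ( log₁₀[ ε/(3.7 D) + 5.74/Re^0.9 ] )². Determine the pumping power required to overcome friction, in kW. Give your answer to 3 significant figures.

P ≈ 41.6 kW

Q = 9.76 L/s = 9.76/1000 = 0.00976 m³/s.
Cross-sectional area A = πD²/4 = π(0.0637)²/4 = 0.003187 m²; mean velocity V = Q/A = 0.00976/0.003187 = 3.063 m/s.
Reynolds number Re = ρVD/μ = 1110 · 3.063 · 0.0637 / 0.0155 = 1.397e+04.
Re > 4000 → turbulent. Relative roughness ε/D = 0.00295/0.0637 = 0.0463. Swamee-Jain: f = 0.25/(log₁₀[0.0463/3.7 + 5.74/1.397e+04^0.9])² = 0.25/(log₁₀[0.0125 + 0.00107])² = 0.25/(-1.867)² = 0.07172.
Darcy-Weisbach: ΔP = f(L/D)(ρV²/2) = 0.07172·(728/0.0637)·(1110·3.063²/2) = 0.07172·1.143e+04·5205 = 4.267e+06 Pa.
Pumping power P = QΔP = 0.00976·4.267e+06 = 41640 W = 41.6 kW.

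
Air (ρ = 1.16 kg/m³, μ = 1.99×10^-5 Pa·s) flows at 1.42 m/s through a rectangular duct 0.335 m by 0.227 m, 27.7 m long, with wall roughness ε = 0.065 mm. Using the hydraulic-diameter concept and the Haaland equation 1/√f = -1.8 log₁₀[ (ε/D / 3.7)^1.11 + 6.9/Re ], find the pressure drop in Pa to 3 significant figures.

Hydraulic diameter D_h = 4A/P = 4·(0.335·0.227)/(2·(0.335+0.227)) = 0.3042/1.124 = 0.2706 m.
Re = ρVD_h/μ = 1.16·1.42·0.2706/1.99e-05 = 2.24e+04.
ε/D_h = 6.5e-05/0.2706 = 0.00024; Haaland gives 1/√f = -1.8 log₁₀[2.25e-05+0.000308] = 6.265, so f = 0.02547.
ΔP = f(L/D_h)(ρV²/2) = 0.02547·27.7/0.2706·1.17 = 3.049 Pa.

ΔP ≈ 3.05 Pa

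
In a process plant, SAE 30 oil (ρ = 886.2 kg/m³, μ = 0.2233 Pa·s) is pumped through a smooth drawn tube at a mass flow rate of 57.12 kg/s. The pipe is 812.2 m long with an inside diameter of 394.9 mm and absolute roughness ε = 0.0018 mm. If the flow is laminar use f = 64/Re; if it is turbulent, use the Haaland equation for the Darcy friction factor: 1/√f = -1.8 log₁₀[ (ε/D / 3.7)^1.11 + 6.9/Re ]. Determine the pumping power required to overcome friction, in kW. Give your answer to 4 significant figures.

P ≈ 1.262 kW

A = πD²/4 = π(0.3949)²/4 = 0.1225 m²; mean velocity V = ṁ/(ρA) = 57.12/(886.2 · 0.1225) = 0.5263 m/s.
Reynolds number Re = ρVD/μ = 886.2 · 0.5263 · 0.3949 / 0.223 = 824.8.
Re < 2300 → laminar flow, so f = 64/Re = 64/824.8 = 0.0776 (the turbulent correlation is not needed).
Darcy-Weisbach: ΔP = f(L/D)(ρV²/2) = 0.0776·(812.2/0.3949)·(886.2·0.5263²/2) = 0.0776·2057·122.7 = 1.958e+04 Pa.
Q = ṁ/ρ = 57.12/886.2 = 0.06445 m³/s.
Pumping power P = QΔP = 0.06445·1.958e+04 = 1262.3 W = 1.262 kW.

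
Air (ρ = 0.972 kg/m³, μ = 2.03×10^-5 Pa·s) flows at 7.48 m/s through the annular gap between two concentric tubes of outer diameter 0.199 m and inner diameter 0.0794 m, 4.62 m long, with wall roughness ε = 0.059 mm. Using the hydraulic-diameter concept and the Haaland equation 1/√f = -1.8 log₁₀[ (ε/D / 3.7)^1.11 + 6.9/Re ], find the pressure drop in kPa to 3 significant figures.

ΔP ≈ 0.0240 kPa

Hydraulic diameter D_h = 4A/P = D_o - D_i = 0.199 - 0.0794 = 0.1196 m.
Re = ρVD_h/μ = 0.972·7.48·0.1196/2.03e-05 = 4.284e+04.
ε/D_h = 5.9e-05/0.1196 = 0.000493; Haaland gives 1/√f = -1.8 log₁₀[5e-05+0.000161] = 6.616, so f = 0.02285.
ΔP = f(L/D_h)(ρV²/2) = 0.02285·4.62/0.1196·27.19 = 24 Pa.
ΔP = 0.0240 kPa.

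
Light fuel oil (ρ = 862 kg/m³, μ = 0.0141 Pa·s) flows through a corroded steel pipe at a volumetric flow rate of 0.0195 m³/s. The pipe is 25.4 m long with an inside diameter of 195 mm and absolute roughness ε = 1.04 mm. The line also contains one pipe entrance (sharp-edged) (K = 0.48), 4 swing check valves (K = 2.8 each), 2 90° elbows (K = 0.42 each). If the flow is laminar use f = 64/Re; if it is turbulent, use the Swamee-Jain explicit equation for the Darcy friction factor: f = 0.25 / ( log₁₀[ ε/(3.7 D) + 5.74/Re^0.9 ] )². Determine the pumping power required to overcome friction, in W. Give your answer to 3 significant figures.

Cross-sectional area A = πD²/4 = π(0.195)²/4 = 0.02986 m²; mean velocity V = Q/A = 0.0195/0.02986 = 0.6529 m/s.
Reynolds number Re = ρVD/μ = 862 · 0.6529 · 0.195 / 0.0141 = 7784.
Re > 4000 → turbulent. Relative roughness ε/D = 0.00104/0.195 = 0.00533. Swamee-Jain: f = 0.25/(log₁₀[0.00533/3.7 + 5.74/7784^0.9])² = 0.25/(log₁₀[0.00144 + 0.00181])² = 0.25/(-2.488)² = 0.04037.
Total minor-loss coefficient ΣK = 1·0.48 + 4·2.8 + 2·0.42 = 12.5.
ΔP = [f·L/D + ΣK]·(ρV²/2) = [0.04037·25.4/0.195 + 12.5]·(862·0.6529²/2) = [5.259 + 12.5]·183.8 = 3267 Pa.
Pumping power P = QΔP = 0.0195·3267 = 63.70 W = 63.7 W.

P ≈ 63.7 W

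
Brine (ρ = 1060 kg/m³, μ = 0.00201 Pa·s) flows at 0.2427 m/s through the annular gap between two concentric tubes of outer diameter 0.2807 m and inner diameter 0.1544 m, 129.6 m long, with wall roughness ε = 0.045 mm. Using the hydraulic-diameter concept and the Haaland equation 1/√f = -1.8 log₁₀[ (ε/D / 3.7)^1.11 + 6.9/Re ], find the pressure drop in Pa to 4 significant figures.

Hydraulic diameter D_h = 4A/P = D_o - D_i = 0.2807 - 0.1544 = 0.1263 m.
Re = ρVD_h/μ = 1060·0.2427·0.1263/0.00201 = 1.617e+04.
ε/D_h = 4.5e-05/0.1263 = 0.000356; Haaland gives 1/√f = -1.8 log₁₀[3.48e-05+0.000427] = 6.004, so f = 0.02774.
ΔP = f(L/D_h)(ρV²/2) = 0.02774·129.6/0.1263·31.22 = 888.6 Pa.

ΔP ≈ 888.6 Pa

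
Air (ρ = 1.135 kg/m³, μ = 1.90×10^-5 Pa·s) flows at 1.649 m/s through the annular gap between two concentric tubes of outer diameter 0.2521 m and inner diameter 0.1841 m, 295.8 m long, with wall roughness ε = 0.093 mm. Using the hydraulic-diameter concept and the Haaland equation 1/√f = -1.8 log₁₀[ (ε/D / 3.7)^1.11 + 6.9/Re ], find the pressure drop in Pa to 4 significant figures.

ΔP ≈ 241.9 Pa

Hydraulic diameter D_h = 4A/P = D_o - D_i = 0.2521 - 0.1841 = 0.068 m.
Re = ρVD_h/μ = 1.135·1.649·0.068/1.9e-05 = 6698.
ε/D_h = 9.3e-05/0.068 = 0.00137; Haaland gives 1/√f = -1.8 log₁₀[0.000155+0.00103] = 5.267, so f = 0.03604.
ΔP = f(L/D_h)(ρV²/2) = 0.03604·295.8/0.068·1.543 = 241.9 Pa.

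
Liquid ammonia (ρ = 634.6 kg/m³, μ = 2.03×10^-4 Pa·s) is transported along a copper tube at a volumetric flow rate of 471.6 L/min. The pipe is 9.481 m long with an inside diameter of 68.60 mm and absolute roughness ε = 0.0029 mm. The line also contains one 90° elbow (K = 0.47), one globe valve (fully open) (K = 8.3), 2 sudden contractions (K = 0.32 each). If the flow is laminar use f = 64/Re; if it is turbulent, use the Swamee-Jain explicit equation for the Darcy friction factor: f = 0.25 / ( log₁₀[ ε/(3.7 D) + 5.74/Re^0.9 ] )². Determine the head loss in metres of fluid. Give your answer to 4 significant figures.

Q = 471.6 L/min = 471.6/60000 = 0.00786 m³/s.
Cross-sectional area A = πD²/4 = π(0.0686)²/4 = 0.003696 m²; mean velocity V = Q/A = 0.00786/0.003696 = 2.127 m/s.
Reynolds number Re = ρVD/μ = 634.6 · 2.127 · 0.0686 / 0.000203 = 4.561e+05.
Re > 4000 → turbulent. Relative roughness ε/D = 2.9e-06/0.0686 = 4.23e-05. Swamee-Jain: f = 0.25/(log₁₀[4.23e-05/3.7 + 5.74/4.561e+05^0.9])² = 0.25/(log₁₀[1.14e-05 + 4.63e-05])² = 0.25/(-4.238)² = 0.01392.
Total minor-loss coefficient ΣK = 1·0.47 + 1·8.3 + 2·0.32 = 9.41.
ΔP = [f·L/D + ΣK]·(ρV²/2) = [0.01392·9.481/0.0686 + 9.41]·(634.6·2.127²/2) = [1.923 + 9.41]·1435 = 1.626e+04 Pa.
Head loss h_f = ΔP/(ρg) = 1.626e+04/(634.6·9.81) = 2.612 m.

h_f ≈ 2.612 m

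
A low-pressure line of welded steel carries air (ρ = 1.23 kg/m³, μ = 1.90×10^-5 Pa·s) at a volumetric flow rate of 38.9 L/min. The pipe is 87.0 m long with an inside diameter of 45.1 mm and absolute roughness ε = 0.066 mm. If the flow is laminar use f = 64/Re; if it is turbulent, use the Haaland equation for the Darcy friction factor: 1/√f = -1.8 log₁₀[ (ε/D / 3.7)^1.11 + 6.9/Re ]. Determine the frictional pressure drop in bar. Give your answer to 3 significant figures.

ΔP ≈ 1.06×10^-4 bar

Q = 38.9 L/min = 38.9/60000 = 0.0006483 m³/s.
Cross-sectional area A = πD²/4 = π(0.0451)²/4 = 0.001598 m²; mean velocity V = Q/A = 0.0006483/0.001598 = 0.4058 m/s.
Reynolds number Re = ρVD/μ = 1.23 · 0.4058 · 0.0451 / 1.9e-05 = 1185.
Re < 2300 → laminar flow, so f = 64/Re = 64/1185 = 0.05401 (the turbulent correlation is not needed).
Darcy-Weisbach: ΔP = f(L/D)(ρV²/2) = 0.05401·(87/0.0451)·(1.23·0.4058²/2) = 0.05401·1929·0.1013 = 10.55 Pa.
ΔP = 10.55 Pa = 1.06×10^-4 bar.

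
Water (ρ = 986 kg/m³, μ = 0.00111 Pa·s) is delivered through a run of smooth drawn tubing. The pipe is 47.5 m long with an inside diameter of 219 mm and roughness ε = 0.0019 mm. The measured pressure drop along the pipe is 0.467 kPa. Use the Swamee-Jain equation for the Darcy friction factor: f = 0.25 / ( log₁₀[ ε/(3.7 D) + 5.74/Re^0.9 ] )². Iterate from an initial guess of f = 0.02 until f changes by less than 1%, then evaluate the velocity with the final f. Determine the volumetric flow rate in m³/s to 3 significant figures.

Q ≈ 0.0185 m³/s

Rearranging Darcy-Weisbach: V = √(2·ΔP·D/(f·L·ρ)). With ε/D = 1.9e-06/0.219 = 8.68e-06, iterate starting from f = 0.02:
  f = 0.02 → V = √(2·467·0.219/(0.02·47.5·986)) = 0.4673 m/s; Re = ρVD/μ = 9.091e+04; f → 0.01827
  f = 0.01827 → V = 0.4889 m/s; Re = 9.51e+04; f → 0.0181
Converged (Δf/f < 1%). With the final f = 0.0181: V = √(2·467·0.219/(0.0181·47.5·986)) = 0.4912 m/s.
Q = V·A = 0.4912·(π/4·0.219²) = 0.0185 m³/s = 0.0185 m³/s.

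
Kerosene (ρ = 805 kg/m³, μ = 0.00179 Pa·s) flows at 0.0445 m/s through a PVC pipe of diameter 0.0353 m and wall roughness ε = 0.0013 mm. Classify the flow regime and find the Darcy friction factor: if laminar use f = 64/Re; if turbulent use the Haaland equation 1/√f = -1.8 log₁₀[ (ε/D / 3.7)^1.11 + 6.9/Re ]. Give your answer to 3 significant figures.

f ≈ 0.0906

Re = ρVD/μ = 805·0.0445·0.0353/0.00179 = 706.4.
Re < 2300 → laminar, so f = 64/Re = 0.09059 (roughness is irrelevant in laminar flow).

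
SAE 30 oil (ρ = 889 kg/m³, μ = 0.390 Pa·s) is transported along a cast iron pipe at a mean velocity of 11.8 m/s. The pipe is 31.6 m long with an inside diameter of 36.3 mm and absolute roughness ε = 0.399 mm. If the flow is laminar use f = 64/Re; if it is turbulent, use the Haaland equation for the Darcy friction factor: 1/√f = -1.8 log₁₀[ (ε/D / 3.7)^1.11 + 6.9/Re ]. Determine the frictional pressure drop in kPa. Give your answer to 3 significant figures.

ΔP ≈ 3530 kPa

Reynolds number Re = ρVD/μ = 889 · 11.8 · 0.0363 / 0.39 = 976.4.
Re < 2300 → laminar flow, so f = 64/Re = 64/976.4 = 0.06555 (the turbulent correlation is not needed).
Darcy-Weisbach: ΔP = f(L/D)(ρV²/2) = 0.06555·(31.6/0.0363)·(889·11.8²/2) = 0.06555·870.5·6.189e+04 = 3.532e+06 Pa.
ΔP = 3.532e+06 Pa = 3530 kPa.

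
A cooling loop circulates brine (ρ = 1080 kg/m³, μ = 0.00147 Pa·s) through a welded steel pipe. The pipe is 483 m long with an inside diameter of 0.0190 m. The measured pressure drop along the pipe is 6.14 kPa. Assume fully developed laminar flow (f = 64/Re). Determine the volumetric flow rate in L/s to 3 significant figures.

For laminar flow, f = 64/Re with Re = ρVD/μ, so Darcy-Weisbach reduces to ΔP = 32μLV/D². Solving for V: V = ΔP·D²/(32μL) = 6140·(0.019)²/(32·0.00147·483) = 0.09756 m/s.
Check: Re = ρVD/μ = 1080·0.09756·0.019/0.00147 = 1362 < 2300, so the laminar assumption holds.
Q = V·A = 0.09756·(π/4·0.019²) = 2.766e-05 m³/s = 0.0277 L/s.

Q ≈ 0.0277 L/s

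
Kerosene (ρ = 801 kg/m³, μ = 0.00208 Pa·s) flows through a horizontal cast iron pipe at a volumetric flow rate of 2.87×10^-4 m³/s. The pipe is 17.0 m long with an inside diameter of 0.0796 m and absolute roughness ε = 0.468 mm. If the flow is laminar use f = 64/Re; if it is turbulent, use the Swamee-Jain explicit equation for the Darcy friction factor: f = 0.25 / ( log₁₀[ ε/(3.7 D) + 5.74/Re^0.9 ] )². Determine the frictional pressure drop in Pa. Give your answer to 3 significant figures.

Cross-sectional area A = πD²/4 = π(0.0796)²/4 = 0.004976 m²; mean velocity V = Q/A = 0.000287/0.004976 = 0.05767 m/s.
Reynolds number Re = ρVD/μ = 801 · 0.05767 · 0.0796 / 0.00208 = 1768.
Re < 2300 → laminar flow, so f = 64/Re = 64/1768 = 0.0362 (the turbulent correlation is not needed).
Darcy-Weisbach: ΔP = f(L/D)(ρV²/2) = 0.0362·(17/0.0796)·(801·0.05767²/2) = 0.0362·213.6·1.332 = 10.3 Pa.

ΔP ≈ 10.3 Pa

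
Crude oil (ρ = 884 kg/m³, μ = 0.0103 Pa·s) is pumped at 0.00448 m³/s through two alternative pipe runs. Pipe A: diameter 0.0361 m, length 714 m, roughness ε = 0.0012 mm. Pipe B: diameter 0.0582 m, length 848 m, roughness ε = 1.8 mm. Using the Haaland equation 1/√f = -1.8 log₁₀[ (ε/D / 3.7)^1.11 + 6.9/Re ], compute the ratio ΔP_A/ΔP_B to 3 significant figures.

ΔP_A/ΔP_B ≈ 4.25

Pipe A: V = Q/A = 0.00448/0.001024 = 4.377 m/s; Re = 1.356e+04; ε/D = 3.32e-05; Haaland → f = 0.02849; ΔP_A = f(L/D)(ρV²/2) = 4.772e+06 Pa.
Pipe B: V = Q/A = 0.00448/0.00266 = 1.684 m/s; Re = 8412; ε/D = 0.0309; Haaland → f = 0.06153; ΔP_B = f(L/D)(ρV²/2) = 1.124e+06 Pa.
ΔP_A/ΔP_B = 4.772e+06/1.124e+06 = 4.25.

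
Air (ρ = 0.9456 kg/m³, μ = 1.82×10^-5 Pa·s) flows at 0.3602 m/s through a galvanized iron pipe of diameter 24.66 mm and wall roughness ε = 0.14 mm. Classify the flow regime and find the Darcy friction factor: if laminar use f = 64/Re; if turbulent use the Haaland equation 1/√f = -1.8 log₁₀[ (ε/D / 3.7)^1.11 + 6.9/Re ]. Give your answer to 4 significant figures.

f ≈ 0.1387

Re = ρVD/μ = 0.9456·0.3602·0.02466/1.82e-05 = 461.5.
Re < 2300 → laminar, so f = 64/Re = 0.1387 (roughness is irrelevant in laminar flow).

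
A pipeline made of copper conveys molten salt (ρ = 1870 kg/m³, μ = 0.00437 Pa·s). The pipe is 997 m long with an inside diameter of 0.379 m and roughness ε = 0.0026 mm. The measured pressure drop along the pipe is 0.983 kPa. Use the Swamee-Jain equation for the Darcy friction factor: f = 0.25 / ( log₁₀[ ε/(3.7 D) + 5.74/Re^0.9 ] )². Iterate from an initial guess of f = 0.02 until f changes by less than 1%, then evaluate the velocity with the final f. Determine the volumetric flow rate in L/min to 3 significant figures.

Q ≈ 843 L/min

Rearranging Darcy-Weisbach: V = √(2·ΔP·D/(f·L·ρ)). With ε/D = 2.6e-06/0.379 = 6.86e-06, iterate starting from f = 0.02:
  f = 0.02 → V = √(2·983·0.379/(0.02·997·1870)) = 0.1414 m/s; Re = ρVD/μ = 2.293e+04; f → 0.02497
  f = 0.02497 → V = 0.1265 m/s; Re = 2.052e+04; f → 0.02567
  f = 0.02567 → V = 0.1248 m/s; Re = 2.024e+04; f → 0.02576
Converged (Δf/f < 1%). With the final f = 0.02576: V = √(2·983·0.379/(0.02576·997·1870)) = 0.1246 m/s.
Q = V·A = 0.1246·(π/4·0.379²) = 0.01405 m³/s = 843 L/min.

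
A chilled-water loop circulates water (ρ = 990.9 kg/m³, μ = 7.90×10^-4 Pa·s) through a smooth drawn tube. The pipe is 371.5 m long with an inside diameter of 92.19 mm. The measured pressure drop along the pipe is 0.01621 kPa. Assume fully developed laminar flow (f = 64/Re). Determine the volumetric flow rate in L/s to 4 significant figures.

Q ≈ 0.09792 L/s

For laminar flow, f = 64/Re with Re = ρVD/μ, so Darcy-Weisbach reduces to ΔP = 32μLV/D². Solving for V: V = ΔP·D²/(32μL) = 16.21·(0.09219)²/(32·0.00079·371.5) = 0.01467 m/s.
Check: Re = ρVD/μ = 990.9·0.01467·0.09219/0.00079 = 1696 < 2300, so the laminar assumption holds.
Q = V·A = 0.01467·(π/4·0.09219²) = 9.792e-05 m³/s = 0.09792 L/s.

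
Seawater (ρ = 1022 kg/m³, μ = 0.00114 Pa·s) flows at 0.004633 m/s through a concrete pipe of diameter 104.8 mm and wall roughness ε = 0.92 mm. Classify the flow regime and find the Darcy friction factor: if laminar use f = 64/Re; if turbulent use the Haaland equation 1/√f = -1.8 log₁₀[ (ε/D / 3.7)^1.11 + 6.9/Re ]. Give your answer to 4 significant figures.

Re = ρVD/μ = 1022·0.004633·0.1048/0.00114 = 435.3.
Re < 2300 → laminar, so f = 64/Re = 0.147 (roughness is irrelevant in laminar flow).

f ≈ 0.1470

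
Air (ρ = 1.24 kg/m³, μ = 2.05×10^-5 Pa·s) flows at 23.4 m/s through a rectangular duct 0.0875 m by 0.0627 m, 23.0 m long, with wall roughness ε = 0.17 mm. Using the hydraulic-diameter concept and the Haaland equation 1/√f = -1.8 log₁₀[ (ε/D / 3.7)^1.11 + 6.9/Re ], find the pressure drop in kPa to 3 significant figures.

ΔP ≈ 2.75 kPa

Hydraulic diameter D_h = 4A/P = 4·(0.0875·0.0627)/(2·(0.0875+0.0627)) = 0.02194/0.3004 = 0.07305 m.
Re = ρVD_h/μ = 1.24·23.4·0.07305/2.05e-05 = 1.034e+05.
ε/D_h = 0.00017/0.07305 = 0.00233; Haaland gives 1/√f = -1.8 log₁₀[0.00028+6.67e-05] = 6.229, so f = 0.02577.
ΔP = f(L/D_h)(ρV²/2) = 0.02577·23/0.07305·339.5 = 2755 Pa.
ΔP = 2.75 kPa.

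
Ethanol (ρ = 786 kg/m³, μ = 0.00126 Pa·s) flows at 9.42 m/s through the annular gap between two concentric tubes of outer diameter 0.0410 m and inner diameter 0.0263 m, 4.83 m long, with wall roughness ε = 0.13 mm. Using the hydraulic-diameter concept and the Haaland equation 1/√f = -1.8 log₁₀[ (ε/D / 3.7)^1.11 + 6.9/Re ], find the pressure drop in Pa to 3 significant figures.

ΔP ≈ 426000 Pa

Hydraulic diameter D_h = 4A/P = D_o - D_i = 0.041 - 0.0263 = 0.0147 m.
Re = ρVD_h/μ = 786·9.42·0.0147/0.00126 = 8.638e+04.
ε/D_h = 0.00013/0.0147 = 0.00884; Haaland gives 1/√f = -1.8 log₁₀[0.00123+7.99e-05] = 5.189, so f = 0.03714.
ΔP = f(L/D_h)(ρV²/2) = 0.03714·4.83/0.0147·3.487e+04 = 4.256e+05 Pa.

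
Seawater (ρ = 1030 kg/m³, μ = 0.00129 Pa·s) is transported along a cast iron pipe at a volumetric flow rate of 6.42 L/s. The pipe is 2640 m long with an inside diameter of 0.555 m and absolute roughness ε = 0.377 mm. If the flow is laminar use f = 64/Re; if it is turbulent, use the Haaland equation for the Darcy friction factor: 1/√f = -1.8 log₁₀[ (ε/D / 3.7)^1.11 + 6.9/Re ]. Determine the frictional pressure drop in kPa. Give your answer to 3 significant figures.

ΔP ≈ 0.0526 kPa

Q = 6.42 L/s = 6.42/1000 = 0.00642 m³/s.
Cross-sectional area A = πD²/4 = π(0.555)²/4 = 0.2419 m²; mean velocity V = Q/A = 0.00642/0.2419 = 0.02654 m/s.
Reynolds number Re = ρVD/μ = 1030 · 0.02654 · 0.555 / 0.00129 = 1.176e+04.
Re > 4000 → turbulent. Relative roughness ε/D = 0.000377/0.555 = 0.000679. Haaland: 1/√f = -1.8 log₁₀[(0.000679/3.7)^1.11 + 6.9/1.176e+04] = -1.8 log₁₀[7.13e-05 + 0.000587] = 5.727, so f = 0.03049.
Darcy-Weisbach: ΔP = f(L/D)(ρV²/2) = 0.03049·(2640/0.555)·(1030·0.02654²/2) = 0.03049·4757·0.3627 = 52.6 Pa.
ΔP = 52.6 Pa = 0.0526 kPa.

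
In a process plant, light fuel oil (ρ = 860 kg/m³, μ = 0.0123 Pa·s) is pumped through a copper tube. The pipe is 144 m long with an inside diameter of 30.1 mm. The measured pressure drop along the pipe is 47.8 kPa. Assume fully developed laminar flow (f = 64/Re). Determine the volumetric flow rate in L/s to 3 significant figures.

For laminar flow, f = 64/Re with Re = ρVD/μ, so Darcy-Weisbach reduces to ΔP = 32μLV/D². Solving for V: V = ΔP·D²/(32μL) = 4.78e+04·(0.0301)²/(32·0.0123·144) = 0.7641 m/s.
Check: Re = ρVD/μ = 860·0.7641·0.0301/0.0123 = 1608 < 2300, so the laminar assumption holds.
Q = V·A = 0.7641·(π/4·0.0301²) = 0.0005437 m³/s = 0.544 L/s.

Q ≈ 0.544 L/s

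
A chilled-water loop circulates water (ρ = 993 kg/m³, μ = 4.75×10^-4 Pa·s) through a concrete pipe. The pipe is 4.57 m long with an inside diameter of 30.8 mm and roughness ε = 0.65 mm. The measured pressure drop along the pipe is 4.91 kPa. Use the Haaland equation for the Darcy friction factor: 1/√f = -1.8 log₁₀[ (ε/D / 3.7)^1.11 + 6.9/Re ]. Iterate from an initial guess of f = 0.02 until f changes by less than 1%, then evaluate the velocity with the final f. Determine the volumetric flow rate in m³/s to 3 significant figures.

Q ≈ 8.58×10^-4 m³/s

Rearranging Darcy-Weisbach: V = √(2·ΔP·D/(f·L·ρ)). With ε/D = 0.00065/0.0308 = 0.0211, iterate starting from f = 0.02:
  f = 0.02 → V = √(2·4910·0.0308/(0.02·4.57·993)) = 1.826 m/s; Re = ρVD/μ = 1.175e+05; f → 0.05007
  f = 0.05007 → V = 1.154 m/s; Re = 7.429e+04; f → 0.05025
Converged (Δf/f < 1%). With the final f = 0.05025: V = √(2·4910·0.0308/(0.05025·4.57·993)) = 1.152 m/s.
Q = V·A = 1.152·(π/4·0.0308²) = 0.0008581 m³/s = 8.58×10^-4 m³/s.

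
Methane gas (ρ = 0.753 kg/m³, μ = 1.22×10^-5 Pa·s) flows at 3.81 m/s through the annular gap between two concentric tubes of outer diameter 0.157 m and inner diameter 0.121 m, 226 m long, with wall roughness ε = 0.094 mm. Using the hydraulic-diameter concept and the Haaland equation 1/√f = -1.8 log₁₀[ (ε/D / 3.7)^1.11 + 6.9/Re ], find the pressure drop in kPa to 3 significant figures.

Hydraulic diameter D_h = 4A/P = D_o - D_i = 0.157 - 0.121 = 0.036 m.
Re = ρVD_h/μ = 0.753·3.81·0.036/1.22e-05 = 8466.
ε/D_h = 9.4e-05/0.036 = 0.00261; Haaland gives 1/√f = -1.8 log₁₀[0.000318+0.000815] = 5.303, so f = 0.03557.
ΔP = f(L/D_h)(ρV²/2) = 0.03557·226/0.036·5.465 = 1220 Pa.
ΔP = 1.22 kPa.

ΔP ≈ 1.22 kPa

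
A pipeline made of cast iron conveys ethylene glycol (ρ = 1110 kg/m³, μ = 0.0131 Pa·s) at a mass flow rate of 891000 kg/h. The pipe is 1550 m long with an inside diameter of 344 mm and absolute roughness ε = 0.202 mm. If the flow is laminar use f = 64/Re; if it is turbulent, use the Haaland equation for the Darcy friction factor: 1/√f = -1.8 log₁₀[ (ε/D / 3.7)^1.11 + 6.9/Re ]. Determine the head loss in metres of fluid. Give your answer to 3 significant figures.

ṁ = 891000 kg/h = 891000/3600 = 247.5 kg/s.
A = πD²/4 = π(0.344)²/4 = 0.09294 m²; mean velocity V = ṁ/(ρA) = 247.5/(1110 · 0.09294) = 2.399 m/s.
Reynolds number Re = ρVD/μ = 1110 · 2.399 · 0.344 / 0.0131 = 6.993e+04.
Re > 4000 → turbulent. Relative roughness ε/D = 0.000202/0.344 = 0.000587. Haaland: 1/√f = -1.8 log₁₀[(0.000587/3.7)^1.11 + 6.9/6.993e+04] = -1.8 log₁₀[6.06e-05 + 9.87e-05] = 6.836, so f = 0.0214.
Darcy-Weisbach: ΔP = f(L/D)(ρV²/2) = 0.0214·(1550/0.344)·(1110·2.399²/2) = 0.0214·4506·3194 = 3.08e+05 Pa.
Head loss h_f = ΔP/(ρg) = 3.08e+05/(1110·9.81) = 28.3 m.

h_f ≈ 28.3 m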